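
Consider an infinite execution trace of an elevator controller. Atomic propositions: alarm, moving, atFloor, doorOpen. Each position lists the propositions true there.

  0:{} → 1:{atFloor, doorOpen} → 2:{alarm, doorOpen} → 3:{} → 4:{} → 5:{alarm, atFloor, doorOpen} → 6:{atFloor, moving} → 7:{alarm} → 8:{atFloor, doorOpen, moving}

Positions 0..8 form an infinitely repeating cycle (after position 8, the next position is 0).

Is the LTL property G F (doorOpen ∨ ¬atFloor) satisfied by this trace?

F (doorOpen ∨ ¬atFloor) holds at every position 0..8, and those are all positions ever visited, so G F (doorOpen ∨ ¬atFloor) holds.

Satisfied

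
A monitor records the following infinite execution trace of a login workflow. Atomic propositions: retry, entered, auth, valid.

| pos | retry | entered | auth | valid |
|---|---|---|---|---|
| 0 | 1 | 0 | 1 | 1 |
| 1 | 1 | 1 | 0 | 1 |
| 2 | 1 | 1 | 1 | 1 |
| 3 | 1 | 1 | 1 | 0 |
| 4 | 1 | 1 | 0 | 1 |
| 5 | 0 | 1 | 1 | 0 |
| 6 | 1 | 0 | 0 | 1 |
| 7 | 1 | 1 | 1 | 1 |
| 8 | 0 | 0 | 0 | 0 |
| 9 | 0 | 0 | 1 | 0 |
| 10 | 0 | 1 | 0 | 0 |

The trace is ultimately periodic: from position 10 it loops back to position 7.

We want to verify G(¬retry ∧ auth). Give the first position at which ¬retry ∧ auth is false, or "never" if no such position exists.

0

At position 0 the labels are {auth, retry, valid}, so ¬retry ∧ auth is false there. This is the first violation.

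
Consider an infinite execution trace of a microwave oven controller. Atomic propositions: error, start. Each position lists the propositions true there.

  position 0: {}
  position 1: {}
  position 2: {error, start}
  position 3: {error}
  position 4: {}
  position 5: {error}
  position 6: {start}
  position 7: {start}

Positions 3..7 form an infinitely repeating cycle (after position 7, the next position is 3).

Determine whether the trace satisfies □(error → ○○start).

No

error → ○○start must hold at every position from 0 onward. It fails at position 2, so □(error → ○○start) is false.
Positions where error holds: 2, 3, 5.
Check ○○start at each: 2→fails, 3→fails, 5→ok.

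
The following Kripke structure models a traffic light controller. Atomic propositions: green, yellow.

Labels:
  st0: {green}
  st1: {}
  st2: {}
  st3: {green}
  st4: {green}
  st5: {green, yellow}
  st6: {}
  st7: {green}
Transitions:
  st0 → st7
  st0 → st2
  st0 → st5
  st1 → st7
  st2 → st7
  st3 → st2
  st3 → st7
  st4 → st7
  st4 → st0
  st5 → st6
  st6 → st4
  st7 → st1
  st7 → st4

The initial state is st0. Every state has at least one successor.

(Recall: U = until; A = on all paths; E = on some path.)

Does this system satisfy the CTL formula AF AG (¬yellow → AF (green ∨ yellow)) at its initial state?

Satisfied

States satisfying AG (¬yellow → AF (green ∨ yellow)): {st0, st1, st2, st3, st4, st5, st6, st7}.
States satisfying AF AG (¬yellow → AF (green ∨ yellow)): {st0, st1, st2, st3, st4, st5, st6, st7}.
st0 ∈ Sat(AF AG (¬yellow → AF (green ∨ yellow))).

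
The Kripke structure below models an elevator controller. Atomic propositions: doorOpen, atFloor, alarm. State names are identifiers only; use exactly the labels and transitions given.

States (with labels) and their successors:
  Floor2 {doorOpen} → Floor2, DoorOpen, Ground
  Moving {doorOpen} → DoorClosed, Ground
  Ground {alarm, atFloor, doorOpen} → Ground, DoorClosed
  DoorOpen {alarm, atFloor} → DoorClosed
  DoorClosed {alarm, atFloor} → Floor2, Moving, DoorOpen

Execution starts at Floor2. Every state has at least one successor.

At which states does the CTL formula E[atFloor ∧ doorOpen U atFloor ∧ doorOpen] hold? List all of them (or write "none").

{Ground}

States satisfying atFloor ∧ doorOpen: {Ground}.
States satisfying E[atFloor ∧ doorOpen U atFloor ∧ doorOpen]: {Ground}.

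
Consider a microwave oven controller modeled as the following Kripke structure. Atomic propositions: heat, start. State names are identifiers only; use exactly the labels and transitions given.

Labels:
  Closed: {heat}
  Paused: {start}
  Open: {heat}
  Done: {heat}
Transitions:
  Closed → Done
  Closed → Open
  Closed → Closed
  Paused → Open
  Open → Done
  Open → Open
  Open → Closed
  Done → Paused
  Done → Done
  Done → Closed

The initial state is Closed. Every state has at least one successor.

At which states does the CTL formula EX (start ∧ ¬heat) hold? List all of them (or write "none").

{Done}

States satisfying start ∧ ¬heat: {Paused}.
States satisfying EX (start ∧ ¬heat): {Done}.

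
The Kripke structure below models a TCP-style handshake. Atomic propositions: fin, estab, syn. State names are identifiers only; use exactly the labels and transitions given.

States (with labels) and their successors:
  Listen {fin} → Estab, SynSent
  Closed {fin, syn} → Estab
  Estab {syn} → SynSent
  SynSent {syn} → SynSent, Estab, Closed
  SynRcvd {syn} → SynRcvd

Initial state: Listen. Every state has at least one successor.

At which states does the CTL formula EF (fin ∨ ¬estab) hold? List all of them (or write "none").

{Listen, Closed, Estab, SynSent, SynRcvd}

States satisfying fin ∨ ¬estab: {Listen, Closed, Estab, SynSent, SynRcvd}.
States satisfying EF (fin ∨ ¬estab): {Listen, Closed, Estab, SynSent, SynRcvd}.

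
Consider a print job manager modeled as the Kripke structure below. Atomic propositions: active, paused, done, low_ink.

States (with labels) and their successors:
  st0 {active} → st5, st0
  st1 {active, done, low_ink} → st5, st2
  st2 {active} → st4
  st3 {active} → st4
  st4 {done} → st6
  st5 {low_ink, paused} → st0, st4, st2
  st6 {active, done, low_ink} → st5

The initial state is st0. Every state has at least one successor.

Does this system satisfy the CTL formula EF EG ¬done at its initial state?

States satisfying EG ¬done: {st0, st5}.
States satisfying EF EG ¬done: {st0, st1, st2, st3, st4, st5, st6}.
Some path from st0 reaches a state where EG ¬done holds.
st0 ∈ Sat(EF EG ¬done).

Holds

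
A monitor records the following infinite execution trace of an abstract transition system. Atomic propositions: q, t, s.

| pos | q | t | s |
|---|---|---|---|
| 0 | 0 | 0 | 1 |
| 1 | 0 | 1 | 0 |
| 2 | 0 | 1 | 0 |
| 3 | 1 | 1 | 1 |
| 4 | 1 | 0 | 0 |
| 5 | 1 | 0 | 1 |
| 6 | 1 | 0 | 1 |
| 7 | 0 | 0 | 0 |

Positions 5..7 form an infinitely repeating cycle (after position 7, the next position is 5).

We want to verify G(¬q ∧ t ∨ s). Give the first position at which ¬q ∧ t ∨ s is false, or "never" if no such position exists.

4

Check ¬q ∧ t ∨ s at each position in order: 0 ✓, 1 ✓, 2 ✓, 3 ✓.
At position 4 the labels are {q}, so ¬q ∧ t ∨ s is false there. This is the first violation.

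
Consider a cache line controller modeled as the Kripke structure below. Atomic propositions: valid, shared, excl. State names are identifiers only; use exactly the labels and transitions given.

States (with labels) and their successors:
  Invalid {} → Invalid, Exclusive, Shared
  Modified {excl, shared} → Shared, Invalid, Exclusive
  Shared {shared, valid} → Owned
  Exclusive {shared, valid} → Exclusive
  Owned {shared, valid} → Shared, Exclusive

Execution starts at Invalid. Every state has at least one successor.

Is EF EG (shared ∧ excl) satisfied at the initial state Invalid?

Violated

States satisfying EG (shared ∧ excl): ∅.
States satisfying EF EG (shared ∧ excl): ∅.
No suitable path/successor from Invalid witnesses the formula.
Invalid ∉ Sat(EF EG (shared ∧ excl)).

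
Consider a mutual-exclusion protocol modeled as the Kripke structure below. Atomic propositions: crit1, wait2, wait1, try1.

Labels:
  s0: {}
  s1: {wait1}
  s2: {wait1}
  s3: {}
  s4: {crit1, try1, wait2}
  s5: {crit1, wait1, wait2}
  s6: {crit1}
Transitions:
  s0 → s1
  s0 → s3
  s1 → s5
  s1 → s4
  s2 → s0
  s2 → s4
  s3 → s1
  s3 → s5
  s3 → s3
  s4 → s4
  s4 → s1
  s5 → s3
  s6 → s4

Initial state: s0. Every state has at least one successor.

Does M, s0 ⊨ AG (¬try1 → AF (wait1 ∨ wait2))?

Does not hold

States satisfying ¬try1 → AF (wait1 ∨ wait2): {s1, s2, s4, s5, s6}.
States satisfying AG (¬try1 → AF (wait1 ∨ wait2)): ∅.
s0 is reachable from s0 and violates ¬try1 → AF (wait1 ∨ wait2), so AG fails at s0.
s0 ∉ Sat(AG (¬try1 → AF (wait1 ∨ wait2))).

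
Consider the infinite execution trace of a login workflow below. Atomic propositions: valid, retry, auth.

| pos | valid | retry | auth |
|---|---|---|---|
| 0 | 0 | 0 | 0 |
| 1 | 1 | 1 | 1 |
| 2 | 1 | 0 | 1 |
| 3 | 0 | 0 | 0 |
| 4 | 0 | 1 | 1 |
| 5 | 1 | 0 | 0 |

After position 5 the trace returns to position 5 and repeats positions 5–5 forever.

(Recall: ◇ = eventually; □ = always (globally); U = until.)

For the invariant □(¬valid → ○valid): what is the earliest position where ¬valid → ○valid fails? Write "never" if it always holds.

3

Check ¬valid → ○valid at each position in order: 0 ✓, 1 ✓, 2 ✓.
At position 3 the labels are {} and the next position 4 has {auth, retry}, so ¬valid → ○valid is false there. This is the first violation.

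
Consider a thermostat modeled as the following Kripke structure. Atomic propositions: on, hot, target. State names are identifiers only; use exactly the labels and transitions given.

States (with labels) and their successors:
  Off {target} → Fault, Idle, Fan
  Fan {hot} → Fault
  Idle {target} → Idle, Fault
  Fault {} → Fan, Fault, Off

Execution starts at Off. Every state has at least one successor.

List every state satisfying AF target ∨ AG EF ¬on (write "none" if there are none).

{Off, Fan, Idle, Fault}

States satisfying target: {Off, Idle}.
States satisfying AF target: {Off, Idle}.
States satisfying EF ¬on: {Off, Fan, Idle, Fault}.
States satisfying AG EF ¬on: {Off, Fan, Idle, Fault}.
States satisfying AF target ∨ AG EF ¬on: {Off, Fan, Idle, Fault}.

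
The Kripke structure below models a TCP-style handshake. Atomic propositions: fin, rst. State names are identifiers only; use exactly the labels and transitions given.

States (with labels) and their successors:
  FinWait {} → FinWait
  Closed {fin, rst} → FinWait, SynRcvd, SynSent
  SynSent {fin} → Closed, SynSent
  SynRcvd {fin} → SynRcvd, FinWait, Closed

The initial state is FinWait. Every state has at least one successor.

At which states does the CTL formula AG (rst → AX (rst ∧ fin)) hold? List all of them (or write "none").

{FinWait}

States satisfying rst → AX (rst ∧ fin): {FinWait, SynSent, SynRcvd}.
States satisfying AG (rst → AX (rst ∧ fin)): {FinWait}.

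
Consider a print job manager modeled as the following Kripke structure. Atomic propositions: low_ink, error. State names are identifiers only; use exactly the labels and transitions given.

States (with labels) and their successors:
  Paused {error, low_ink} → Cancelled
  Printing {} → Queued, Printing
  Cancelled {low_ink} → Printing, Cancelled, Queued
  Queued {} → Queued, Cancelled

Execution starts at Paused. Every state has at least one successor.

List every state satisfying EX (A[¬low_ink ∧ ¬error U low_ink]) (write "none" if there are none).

States satisfying A[¬low_ink ∧ ¬error U low_ink]: {Paused, Cancelled}.
States satisfying EX (A[¬low_ink ∧ ¬error U low_ink]): {Paused, Cancelled, Queued}.

{Paused, Cancelled, Queued}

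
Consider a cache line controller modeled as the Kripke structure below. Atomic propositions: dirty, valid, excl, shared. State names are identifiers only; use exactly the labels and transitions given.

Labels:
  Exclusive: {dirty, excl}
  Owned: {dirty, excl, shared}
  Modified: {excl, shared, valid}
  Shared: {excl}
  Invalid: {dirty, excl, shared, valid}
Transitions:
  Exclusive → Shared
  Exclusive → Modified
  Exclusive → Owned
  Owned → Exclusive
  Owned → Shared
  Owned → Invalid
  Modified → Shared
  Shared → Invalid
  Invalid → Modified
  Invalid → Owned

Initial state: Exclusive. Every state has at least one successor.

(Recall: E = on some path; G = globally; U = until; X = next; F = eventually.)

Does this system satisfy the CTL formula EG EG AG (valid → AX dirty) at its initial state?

No

States satisfying EG AG (valid → AX dirty): ∅.
States satisfying EG EG AG (valid → AX dirty): ∅.
No suitable path/successor from Exclusive witnesses the formula.
Exclusive ∉ Sat(EG EG AG (valid → AX dirty)).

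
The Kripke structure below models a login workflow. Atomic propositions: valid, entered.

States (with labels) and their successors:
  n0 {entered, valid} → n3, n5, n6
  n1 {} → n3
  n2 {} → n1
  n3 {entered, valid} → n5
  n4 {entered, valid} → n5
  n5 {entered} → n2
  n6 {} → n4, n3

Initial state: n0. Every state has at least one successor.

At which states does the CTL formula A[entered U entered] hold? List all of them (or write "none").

States satisfying entered: {n0, n3, n4, n5}.
States satisfying A[entered U entered]: {n0, n3, n4, n5}.

{n0, n3, n4, n5}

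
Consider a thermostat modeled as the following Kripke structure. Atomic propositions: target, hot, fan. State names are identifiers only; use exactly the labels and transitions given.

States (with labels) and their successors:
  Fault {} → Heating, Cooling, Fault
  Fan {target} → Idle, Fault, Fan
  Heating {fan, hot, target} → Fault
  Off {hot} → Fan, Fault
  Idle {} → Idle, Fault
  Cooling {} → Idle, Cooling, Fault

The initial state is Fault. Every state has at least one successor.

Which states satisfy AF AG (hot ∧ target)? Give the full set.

States satisfying AG (hot ∧ target): ∅.
States satisfying AF AG (hot ∧ target): ∅.

none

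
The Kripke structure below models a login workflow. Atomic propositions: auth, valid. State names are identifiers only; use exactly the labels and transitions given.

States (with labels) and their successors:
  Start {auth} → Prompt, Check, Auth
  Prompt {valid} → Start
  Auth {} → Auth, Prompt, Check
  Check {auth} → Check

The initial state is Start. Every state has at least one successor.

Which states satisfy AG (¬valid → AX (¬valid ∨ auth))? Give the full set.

States satisfying ¬valid → AX (¬valid ∨ auth): {Prompt, Check}.
States satisfying AG (¬valid → AX (¬valid ∨ auth)): {Check}.

{Check}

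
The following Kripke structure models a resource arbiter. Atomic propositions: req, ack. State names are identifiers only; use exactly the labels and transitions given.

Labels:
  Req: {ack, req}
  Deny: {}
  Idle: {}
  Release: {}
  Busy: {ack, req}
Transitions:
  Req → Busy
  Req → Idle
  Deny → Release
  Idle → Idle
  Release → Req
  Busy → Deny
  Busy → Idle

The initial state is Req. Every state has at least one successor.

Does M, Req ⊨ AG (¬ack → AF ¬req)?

States satisfying ¬ack → AF ¬req: {Req, Deny, Idle, Release, Busy}.
States satisfying AG (¬ack → AF ¬req): {Req, Deny, Idle, Release, Busy}.
Every state reachable from Req satisfies ¬ack → AF ¬req.
Req ∈ Sat(AG (¬ack → AF ¬req)).

Satisfied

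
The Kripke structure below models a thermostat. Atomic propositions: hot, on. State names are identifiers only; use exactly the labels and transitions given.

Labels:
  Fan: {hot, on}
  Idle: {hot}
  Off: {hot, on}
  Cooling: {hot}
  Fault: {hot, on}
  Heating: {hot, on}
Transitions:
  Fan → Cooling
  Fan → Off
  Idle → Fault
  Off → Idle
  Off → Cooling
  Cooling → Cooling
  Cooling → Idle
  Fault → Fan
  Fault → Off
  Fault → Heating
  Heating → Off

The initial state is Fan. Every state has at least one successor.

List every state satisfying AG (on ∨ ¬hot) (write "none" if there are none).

States satisfying on ∨ ¬hot: {Fan, Off, Fault, Heating}.
States satisfying AG (on ∨ ¬hot): ∅.

none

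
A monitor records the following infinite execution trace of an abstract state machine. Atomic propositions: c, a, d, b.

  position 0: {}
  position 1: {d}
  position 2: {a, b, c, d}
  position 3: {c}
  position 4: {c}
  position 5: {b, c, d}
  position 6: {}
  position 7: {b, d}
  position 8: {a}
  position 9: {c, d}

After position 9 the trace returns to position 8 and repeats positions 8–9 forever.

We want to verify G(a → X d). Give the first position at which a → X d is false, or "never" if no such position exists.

Check a → X d at each position in order: 0 ✓, 1 ✓.
At position 2 the labels are {a, b, c, d} and the next position 3 has {c}, so a → X d is false there. This is the first violation.

2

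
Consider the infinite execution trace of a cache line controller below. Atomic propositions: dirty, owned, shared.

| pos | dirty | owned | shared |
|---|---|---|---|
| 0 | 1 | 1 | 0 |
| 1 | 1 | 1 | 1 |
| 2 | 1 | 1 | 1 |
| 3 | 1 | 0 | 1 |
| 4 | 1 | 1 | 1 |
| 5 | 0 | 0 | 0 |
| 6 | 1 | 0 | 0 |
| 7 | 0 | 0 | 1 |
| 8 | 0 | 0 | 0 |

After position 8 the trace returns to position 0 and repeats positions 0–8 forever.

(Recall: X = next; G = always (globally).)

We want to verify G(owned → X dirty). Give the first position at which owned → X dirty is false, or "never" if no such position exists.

4

Check owned → X dirty at each position in order: 0 ✓, 1 ✓, 2 ✓, 3 ✓.
At position 4 the labels are {dirty, owned, shared} and the next position 5 has {}, so owned → X dirty is false there. This is the first violation.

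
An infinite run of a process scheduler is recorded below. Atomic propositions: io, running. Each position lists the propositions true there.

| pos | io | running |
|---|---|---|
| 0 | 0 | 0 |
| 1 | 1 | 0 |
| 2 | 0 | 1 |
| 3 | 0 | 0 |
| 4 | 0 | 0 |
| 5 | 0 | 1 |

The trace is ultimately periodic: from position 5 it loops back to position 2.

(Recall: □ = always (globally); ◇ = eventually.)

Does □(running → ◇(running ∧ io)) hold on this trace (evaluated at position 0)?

Violated

running → ◇(running ∧ io) must hold at every position from 0 onward. It fails at position 2, so □(running → ◇(running ∧ io)) is false.
Positions where running holds: 2, 5.
Check ◇(running ∧ io) at each: 2→fails, 5→fails.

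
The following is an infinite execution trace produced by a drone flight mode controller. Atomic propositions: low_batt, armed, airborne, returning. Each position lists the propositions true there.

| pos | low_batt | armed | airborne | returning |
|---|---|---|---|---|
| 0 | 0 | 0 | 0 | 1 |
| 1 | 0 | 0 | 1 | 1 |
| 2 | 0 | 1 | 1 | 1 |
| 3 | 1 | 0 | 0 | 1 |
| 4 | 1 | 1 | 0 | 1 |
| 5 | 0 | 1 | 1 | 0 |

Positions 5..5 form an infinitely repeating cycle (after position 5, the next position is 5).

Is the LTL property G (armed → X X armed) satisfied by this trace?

armed → X X armed holds at every position 0..5, and those are all positions ever visited, so G (armed → X X armed) holds.
Positions where armed holds: 2, 4, 5.
Check X X armed at each: 2→ok, 4→ok, 5→ok.

Satisfied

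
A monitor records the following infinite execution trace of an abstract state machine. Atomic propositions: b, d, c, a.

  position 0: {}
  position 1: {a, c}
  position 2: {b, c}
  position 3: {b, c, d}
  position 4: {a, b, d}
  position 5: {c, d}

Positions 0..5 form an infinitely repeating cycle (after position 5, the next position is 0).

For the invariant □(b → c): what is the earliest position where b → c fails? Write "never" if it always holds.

4

Check b → c at each position in order: 0 ✓, 1 ✓, 2 ✓, 3 ✓.
At position 4 the labels are {a, b, d}, so b → c is false there. This is the first violation.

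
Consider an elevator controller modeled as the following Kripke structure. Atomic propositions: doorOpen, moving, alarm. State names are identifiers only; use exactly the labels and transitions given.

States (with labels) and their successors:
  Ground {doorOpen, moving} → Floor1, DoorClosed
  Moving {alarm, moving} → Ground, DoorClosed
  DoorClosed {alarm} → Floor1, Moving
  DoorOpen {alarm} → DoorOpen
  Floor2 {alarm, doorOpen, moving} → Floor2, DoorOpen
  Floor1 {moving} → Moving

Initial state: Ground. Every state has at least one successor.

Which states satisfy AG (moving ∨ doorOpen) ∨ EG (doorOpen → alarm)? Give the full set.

{Moving, DoorClosed, DoorOpen, Floor2, Floor1}

States satisfying moving ∨ doorOpen: {Ground, Moving, Floor2, Floor1}.
States satisfying AG (moving ∨ doorOpen): ∅.
States satisfying doorOpen → alarm: {Moving, DoorClosed, DoorOpen, Floor2, Floor1}.
States satisfying EG (doorOpen → alarm): {Moving, DoorClosed, DoorOpen, Floor2, Floor1}.
States satisfying AG (moving ∨ doorOpen) ∨ EG (doorOpen → alarm): {Moving, DoorClosed, DoorOpen, Floor2, Floor1}.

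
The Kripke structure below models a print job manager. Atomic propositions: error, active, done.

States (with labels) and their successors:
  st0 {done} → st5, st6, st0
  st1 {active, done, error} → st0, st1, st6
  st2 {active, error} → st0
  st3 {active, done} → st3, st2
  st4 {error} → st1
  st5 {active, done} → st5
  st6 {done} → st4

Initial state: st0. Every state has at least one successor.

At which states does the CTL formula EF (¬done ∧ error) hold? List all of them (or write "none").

States satisfying ¬done ∧ error: {st2, st4}.
States satisfying EF (¬done ∧ error): {st0, st1, st2, st3, st4, st6}.

{st0, st1, st2, st3, st4, st6}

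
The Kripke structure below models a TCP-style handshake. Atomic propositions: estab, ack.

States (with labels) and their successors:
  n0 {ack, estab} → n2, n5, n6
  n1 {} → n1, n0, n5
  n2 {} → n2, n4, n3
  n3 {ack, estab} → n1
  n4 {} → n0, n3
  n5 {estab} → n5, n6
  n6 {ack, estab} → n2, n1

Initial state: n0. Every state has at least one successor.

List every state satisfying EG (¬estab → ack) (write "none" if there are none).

States satisfying ¬estab → ack: {n0, n3, n5, n6}.
States satisfying EG (¬estab → ack): {n0, n5}.

{n0, n5}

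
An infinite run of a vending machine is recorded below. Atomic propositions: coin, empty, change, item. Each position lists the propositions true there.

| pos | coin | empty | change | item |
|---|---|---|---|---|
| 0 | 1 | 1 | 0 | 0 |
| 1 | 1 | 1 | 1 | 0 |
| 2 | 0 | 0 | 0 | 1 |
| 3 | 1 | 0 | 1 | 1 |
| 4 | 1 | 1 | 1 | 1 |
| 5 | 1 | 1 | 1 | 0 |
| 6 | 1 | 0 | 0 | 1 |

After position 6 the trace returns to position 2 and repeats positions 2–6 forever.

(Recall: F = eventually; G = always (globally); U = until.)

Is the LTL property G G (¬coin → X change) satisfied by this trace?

G (¬coin → X change) holds at every position 0..6, and those are all positions ever visited, so G G (¬coin → X change) holds.

Yes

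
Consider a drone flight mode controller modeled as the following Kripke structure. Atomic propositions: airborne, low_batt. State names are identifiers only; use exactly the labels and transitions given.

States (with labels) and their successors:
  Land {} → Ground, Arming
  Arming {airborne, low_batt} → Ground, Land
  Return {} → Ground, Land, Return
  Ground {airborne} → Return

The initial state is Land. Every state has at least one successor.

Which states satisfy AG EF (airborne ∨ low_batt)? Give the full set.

{Land, Arming, Return, Ground}

States satisfying EF (airborne ∨ low_batt): {Land, Arming, Return, Ground}.
States satisfying AG EF (airborne ∨ low_batt): {Land, Arming, Return, Ground}.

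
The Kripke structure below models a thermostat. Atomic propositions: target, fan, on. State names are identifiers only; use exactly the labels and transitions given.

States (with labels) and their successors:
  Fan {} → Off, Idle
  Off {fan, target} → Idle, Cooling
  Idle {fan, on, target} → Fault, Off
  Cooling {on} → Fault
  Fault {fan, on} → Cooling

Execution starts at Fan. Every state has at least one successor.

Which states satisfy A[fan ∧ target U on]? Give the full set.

States satisfying fan ∧ target: {Off, Idle}.
States satisfying on: {Idle, Cooling, Fault}.
States satisfying A[fan ∧ target U on]: {Off, Idle, Cooling, Fault}.

{Off, Idle, Cooling, Fault}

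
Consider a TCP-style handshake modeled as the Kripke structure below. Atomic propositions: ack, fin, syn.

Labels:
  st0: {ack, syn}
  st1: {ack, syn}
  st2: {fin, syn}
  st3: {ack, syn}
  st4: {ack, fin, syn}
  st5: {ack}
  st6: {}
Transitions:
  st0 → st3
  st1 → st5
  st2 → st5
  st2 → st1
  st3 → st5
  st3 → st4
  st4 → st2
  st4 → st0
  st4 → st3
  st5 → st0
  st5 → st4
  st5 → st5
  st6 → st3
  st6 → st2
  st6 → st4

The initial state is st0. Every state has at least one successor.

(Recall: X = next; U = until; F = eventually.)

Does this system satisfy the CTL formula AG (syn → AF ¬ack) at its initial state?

Does not hold

States satisfying syn → AF ¬ack: {st2, st5, st6}.
States satisfying AG (syn → AF ¬ack): ∅.
st0 is reachable from st0 and violates syn → AF ¬ack, so AG fails at st0.
st0 ∉ Sat(AG (syn → AF ¬ack)).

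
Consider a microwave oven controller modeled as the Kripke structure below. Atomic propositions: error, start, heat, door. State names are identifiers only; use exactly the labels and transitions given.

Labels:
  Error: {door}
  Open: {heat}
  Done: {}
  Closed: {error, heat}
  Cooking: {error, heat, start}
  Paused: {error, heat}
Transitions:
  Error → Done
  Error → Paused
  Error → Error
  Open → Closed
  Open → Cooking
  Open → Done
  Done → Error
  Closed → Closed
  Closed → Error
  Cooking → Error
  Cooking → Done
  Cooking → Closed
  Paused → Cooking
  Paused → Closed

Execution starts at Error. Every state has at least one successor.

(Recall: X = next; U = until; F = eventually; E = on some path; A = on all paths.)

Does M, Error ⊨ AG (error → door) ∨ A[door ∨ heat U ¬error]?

States satisfying error → door: {Error, Open, Done}.
States satisfying AG (error → door): ∅.
States satisfying door ∨ heat: {Error, Open, Closed, Cooking, Paused}.
States satisfying ¬error: {Error, Open, Done}.
States satisfying A[door ∨ heat U ¬error]: {Error, Open, Done}.
States satisfying AG (error → door) ∨ A[door ∨ heat U ¬error]: {Error, Open, Done}.
Error ∈ Sat(AG (error → door) ∨ A[door ∨ heat U ¬error]).

Yes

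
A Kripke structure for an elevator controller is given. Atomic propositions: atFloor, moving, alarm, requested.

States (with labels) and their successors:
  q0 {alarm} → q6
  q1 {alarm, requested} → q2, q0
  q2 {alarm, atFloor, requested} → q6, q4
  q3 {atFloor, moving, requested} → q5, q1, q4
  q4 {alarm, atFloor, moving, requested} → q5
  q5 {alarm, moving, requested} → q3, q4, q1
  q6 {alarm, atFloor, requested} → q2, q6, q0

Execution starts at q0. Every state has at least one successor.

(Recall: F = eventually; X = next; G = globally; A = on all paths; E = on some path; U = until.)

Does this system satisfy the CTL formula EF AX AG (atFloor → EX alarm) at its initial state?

States satisfying AX AG (atFloor → EX alarm): {q0, q1, q2, q3, q4, q5, q6}.
States satisfying EF AX AG (atFloor → EX alarm): {q0, q1, q2, q3, q4, q5, q6}.
Some path from q0 reaches a state where AX AG (atFloor → EX alarm) holds.
q0 ∈ Sat(EF AX AG (atFloor → EX alarm)).

Yes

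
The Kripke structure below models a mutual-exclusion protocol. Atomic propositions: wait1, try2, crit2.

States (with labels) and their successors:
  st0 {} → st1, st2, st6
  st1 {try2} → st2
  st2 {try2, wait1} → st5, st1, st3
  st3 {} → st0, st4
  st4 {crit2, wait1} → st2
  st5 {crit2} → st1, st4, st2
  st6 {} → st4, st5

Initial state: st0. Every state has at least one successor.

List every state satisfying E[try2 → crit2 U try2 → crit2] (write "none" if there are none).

States satisfying try2 → crit2: {st0, st3, st4, st5, st6}.
States satisfying E[try2 → crit2 U try2 → crit2]: {st0, st3, st4, st5, st6}.

{st0, st3, st4, st5, st6}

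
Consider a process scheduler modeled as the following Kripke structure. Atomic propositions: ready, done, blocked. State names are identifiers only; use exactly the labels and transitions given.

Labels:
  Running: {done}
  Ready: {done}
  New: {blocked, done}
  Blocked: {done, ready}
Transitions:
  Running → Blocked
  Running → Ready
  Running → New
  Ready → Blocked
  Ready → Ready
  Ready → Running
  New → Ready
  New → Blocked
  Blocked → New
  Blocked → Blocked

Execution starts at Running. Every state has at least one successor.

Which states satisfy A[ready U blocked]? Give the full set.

{New}

States satisfying ready: {Blocked}.
States satisfying blocked: {New}.
States satisfying A[ready U blocked]: {New}.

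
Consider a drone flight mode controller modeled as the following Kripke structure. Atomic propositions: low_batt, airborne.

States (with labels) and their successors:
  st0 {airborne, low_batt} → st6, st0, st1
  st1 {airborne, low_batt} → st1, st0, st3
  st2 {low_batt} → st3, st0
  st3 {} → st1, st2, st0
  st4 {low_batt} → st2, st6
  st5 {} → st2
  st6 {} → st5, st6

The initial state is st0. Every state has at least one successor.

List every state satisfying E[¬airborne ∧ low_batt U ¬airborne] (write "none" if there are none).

{st2, st3, st4, st5, st6}

States satisfying ¬airborne ∧ low_batt: {st2, st4}.
States satisfying ¬airborne: {st2, st3, st4, st5, st6}.
States satisfying E[¬airborne ∧ low_batt U ¬airborne]: {st2, st3, st4, st5, st6}.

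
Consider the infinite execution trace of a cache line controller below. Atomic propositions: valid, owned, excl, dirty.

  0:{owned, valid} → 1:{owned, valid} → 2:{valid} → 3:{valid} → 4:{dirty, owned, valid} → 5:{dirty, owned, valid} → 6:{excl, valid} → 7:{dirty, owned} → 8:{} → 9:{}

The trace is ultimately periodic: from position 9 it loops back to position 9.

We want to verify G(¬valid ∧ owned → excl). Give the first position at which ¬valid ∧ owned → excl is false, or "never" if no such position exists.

Check ¬valid ∧ owned → excl at each position in order: 0 ✓, 1 ✓, 2 ✓, 3 ✓, 4 ✓, 5 ✓, 6 ✓.
At position 7 the labels are {dirty, owned}, so ¬valid ∧ owned → excl is false there. This is the first violation.

7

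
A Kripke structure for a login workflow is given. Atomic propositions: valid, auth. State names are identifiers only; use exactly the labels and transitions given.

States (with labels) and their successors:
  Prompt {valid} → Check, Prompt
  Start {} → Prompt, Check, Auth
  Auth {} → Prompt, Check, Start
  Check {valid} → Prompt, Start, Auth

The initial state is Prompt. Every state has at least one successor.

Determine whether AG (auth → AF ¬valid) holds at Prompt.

States satisfying auth → AF ¬valid: {Prompt, Start, Auth, Check}.
States satisfying AG (auth → AF ¬valid): {Prompt, Start, Auth, Check}.
Every state reachable from Prompt satisfies auth → AF ¬valid.
Prompt ∈ Sat(AG (auth → AF ¬valid)).

Satisfied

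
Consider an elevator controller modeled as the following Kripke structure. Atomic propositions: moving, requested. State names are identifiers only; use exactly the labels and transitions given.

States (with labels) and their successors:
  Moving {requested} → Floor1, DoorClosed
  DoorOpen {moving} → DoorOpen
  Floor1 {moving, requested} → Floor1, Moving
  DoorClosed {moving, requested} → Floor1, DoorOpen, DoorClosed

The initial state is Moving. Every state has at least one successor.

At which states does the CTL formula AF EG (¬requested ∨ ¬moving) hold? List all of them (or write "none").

{DoorOpen}

States satisfying EG (¬requested ∨ ¬moving): {DoorOpen}.
States satisfying AF EG (¬requested ∨ ¬moving): {DoorOpen}.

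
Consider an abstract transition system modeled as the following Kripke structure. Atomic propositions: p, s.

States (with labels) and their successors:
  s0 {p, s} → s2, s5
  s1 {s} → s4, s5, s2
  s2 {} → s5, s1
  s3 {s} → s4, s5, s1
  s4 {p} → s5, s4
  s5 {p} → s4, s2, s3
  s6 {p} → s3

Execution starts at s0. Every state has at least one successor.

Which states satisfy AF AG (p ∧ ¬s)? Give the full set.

States satisfying AG (p ∧ ¬s): ∅.
States satisfying AF AG (p ∧ ¬s): ∅.

none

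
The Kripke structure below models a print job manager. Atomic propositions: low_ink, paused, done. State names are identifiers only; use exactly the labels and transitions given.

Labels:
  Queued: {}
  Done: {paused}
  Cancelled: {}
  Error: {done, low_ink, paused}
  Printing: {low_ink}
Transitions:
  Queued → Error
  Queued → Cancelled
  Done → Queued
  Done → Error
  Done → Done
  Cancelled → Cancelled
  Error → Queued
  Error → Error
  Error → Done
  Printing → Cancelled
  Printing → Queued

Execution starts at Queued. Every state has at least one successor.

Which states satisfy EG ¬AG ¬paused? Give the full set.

States satisfying ¬AG ¬paused: {Queued, Done, Error, Printing}.
States satisfying EG ¬AG ¬paused: {Queued, Done, Error, Printing}.

{Queued, Done, Error, Printing}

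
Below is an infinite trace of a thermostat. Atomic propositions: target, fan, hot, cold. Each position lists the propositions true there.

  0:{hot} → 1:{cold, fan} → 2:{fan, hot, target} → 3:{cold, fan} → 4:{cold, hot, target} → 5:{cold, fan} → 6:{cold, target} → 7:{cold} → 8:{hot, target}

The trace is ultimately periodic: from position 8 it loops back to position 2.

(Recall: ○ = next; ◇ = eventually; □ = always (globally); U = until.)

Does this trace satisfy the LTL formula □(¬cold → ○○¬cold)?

¬cold → ○○¬cold must hold at every position from 0 onward. It fails at position 2, so □(¬cold → ○○¬cold) is false.
Positions where ¬cold holds: 0, 2, 8.
Check ○○¬cold at each: 0→ok, 2→fails, 8→fails.

Violated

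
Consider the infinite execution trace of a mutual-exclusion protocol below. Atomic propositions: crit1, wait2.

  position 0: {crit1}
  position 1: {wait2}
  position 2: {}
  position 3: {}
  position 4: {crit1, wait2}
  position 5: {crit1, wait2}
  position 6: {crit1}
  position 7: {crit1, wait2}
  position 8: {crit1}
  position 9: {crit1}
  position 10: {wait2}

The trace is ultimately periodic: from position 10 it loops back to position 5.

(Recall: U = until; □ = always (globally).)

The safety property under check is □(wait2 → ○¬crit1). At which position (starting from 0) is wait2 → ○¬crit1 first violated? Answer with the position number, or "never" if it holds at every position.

4

Check wait2 → ○¬crit1 at each position in order: 0 ✓, 1 ✓, 2 ✓, 3 ✓.
At position 4 the labels are {crit1, wait2} and the next position 5 has {crit1, wait2}, so wait2 → ○¬crit1 is false there. This is the first violation.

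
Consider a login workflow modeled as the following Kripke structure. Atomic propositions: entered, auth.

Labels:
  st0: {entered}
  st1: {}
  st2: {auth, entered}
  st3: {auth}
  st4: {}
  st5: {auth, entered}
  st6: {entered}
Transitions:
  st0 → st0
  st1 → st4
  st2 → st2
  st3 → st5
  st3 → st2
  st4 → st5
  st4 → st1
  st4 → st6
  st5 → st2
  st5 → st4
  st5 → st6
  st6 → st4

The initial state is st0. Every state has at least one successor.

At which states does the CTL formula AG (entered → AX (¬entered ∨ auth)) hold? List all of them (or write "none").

States satisfying entered → AX (¬entered ∨ auth): {st1, st2, st3, st4, st6}.
States satisfying AG (entered → AX (¬entered ∨ auth)): {st2}.

{st2}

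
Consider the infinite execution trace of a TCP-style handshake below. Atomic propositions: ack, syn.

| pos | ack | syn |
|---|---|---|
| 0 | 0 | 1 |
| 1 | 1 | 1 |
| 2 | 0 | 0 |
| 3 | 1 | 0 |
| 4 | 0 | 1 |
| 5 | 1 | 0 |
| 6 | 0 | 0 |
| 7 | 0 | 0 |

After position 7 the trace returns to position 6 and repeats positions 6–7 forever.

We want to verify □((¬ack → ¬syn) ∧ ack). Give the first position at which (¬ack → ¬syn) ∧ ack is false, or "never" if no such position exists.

0

At position 0 the labels are {syn}, so (¬ack → ¬syn) ∧ ack is false there. This is the first violation.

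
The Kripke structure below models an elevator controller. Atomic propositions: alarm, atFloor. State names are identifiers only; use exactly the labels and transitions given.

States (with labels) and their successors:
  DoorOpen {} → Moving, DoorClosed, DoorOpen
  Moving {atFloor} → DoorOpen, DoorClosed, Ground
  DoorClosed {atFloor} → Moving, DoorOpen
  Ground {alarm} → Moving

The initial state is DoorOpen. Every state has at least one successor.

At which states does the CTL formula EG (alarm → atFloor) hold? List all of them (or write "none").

{DoorOpen, Moving, DoorClosed}

States satisfying alarm → atFloor: {DoorOpen, Moving, DoorClosed}.
States satisfying EG (alarm → atFloor): {DoorOpen, Moving, DoorClosed}.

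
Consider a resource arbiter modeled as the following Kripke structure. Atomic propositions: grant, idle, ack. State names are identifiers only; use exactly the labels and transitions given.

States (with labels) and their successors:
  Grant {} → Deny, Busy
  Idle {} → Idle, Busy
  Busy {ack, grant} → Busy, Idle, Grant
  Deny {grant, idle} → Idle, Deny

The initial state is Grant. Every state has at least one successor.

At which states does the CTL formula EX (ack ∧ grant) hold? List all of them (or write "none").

{Grant, Idle, Busy}

States satisfying ack ∧ grant: {Busy}.
States satisfying EX (ack ∧ grant): {Grant, Idle, Busy}.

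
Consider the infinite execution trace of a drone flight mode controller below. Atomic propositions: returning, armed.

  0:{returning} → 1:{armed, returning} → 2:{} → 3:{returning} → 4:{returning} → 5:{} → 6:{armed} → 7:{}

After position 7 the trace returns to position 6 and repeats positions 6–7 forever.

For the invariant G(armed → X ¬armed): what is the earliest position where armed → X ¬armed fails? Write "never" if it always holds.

never

armed → X ¬armed holds at every position 0..7, and those are all the positions the trace ever visits, so the invariant G(armed → X ¬armed) is never violated.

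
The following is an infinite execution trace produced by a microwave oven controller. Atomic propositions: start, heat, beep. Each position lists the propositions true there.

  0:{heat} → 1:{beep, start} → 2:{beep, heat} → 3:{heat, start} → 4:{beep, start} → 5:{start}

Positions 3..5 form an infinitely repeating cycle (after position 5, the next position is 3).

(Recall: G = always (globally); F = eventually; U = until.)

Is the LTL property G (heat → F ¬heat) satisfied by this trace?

Holds

heat → F ¬heat holds at every position 0..5, and those are all positions ever visited, so G (heat → F ¬heat) holds.
Positions where heat holds: 0, 2, 3.
Check F ¬heat at each: 0→ok, 2→ok, 3→ok.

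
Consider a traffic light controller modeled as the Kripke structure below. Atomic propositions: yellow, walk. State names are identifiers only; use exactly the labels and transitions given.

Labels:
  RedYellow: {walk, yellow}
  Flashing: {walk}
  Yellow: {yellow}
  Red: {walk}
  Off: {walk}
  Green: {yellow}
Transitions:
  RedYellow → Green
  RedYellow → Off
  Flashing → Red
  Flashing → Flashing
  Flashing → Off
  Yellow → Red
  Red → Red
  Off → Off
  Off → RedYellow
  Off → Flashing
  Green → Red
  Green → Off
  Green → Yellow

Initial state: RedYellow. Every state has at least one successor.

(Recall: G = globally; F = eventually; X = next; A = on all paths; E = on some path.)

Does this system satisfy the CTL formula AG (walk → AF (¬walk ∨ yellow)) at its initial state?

Violated

States satisfying walk → AF (¬walk ∨ yellow): {RedYellow, Yellow, Green}.
States satisfying AG (walk → AF (¬walk ∨ yellow)): ∅.
Flashing is reachable from RedYellow and violates walk → AF (¬walk ∨ yellow), so AG fails at RedYellow.
RedYellow ∉ Sat(AG (walk → AF (¬walk ∨ yellow))).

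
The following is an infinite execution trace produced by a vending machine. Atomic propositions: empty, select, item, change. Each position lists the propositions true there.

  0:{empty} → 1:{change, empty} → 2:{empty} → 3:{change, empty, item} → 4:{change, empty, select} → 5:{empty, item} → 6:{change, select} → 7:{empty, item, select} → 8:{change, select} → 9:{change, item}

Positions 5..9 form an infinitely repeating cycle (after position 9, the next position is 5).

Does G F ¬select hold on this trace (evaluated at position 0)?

F ¬select holds at every position 0..9, and those are all positions ever visited, so G F ¬select holds.

Satisfied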